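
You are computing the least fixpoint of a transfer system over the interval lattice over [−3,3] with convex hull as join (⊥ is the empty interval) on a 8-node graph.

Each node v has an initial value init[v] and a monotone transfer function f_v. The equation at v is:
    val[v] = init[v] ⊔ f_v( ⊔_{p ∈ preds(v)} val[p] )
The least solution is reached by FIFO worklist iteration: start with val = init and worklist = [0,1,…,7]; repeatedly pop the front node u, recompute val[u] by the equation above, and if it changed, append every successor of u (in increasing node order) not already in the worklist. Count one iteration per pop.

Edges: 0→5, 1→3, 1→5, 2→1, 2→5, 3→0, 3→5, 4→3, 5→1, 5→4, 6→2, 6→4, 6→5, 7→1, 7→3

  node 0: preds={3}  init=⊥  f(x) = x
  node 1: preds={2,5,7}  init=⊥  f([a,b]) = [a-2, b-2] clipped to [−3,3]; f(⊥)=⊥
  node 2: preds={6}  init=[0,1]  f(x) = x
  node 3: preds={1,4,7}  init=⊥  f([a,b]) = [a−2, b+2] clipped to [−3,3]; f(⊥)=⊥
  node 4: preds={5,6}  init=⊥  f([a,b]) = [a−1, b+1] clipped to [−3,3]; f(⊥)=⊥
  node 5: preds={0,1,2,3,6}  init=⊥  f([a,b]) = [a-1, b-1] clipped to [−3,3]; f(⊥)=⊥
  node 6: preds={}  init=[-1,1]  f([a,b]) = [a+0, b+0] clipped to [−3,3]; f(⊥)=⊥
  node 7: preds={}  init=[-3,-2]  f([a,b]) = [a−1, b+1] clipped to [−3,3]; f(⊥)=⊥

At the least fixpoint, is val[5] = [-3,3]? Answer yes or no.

Iteration log — 19 steps:
  step 1. node 0  ⊔preds=⊥  new=⊥  stable
  step 2. node 1  ⊔preds=[-3,1]  new=[-3,-1]  old=⊥  +wl: 
  step 3. node 2  ⊔preds=[-1,1]  new=[-1,1]  old=[0,1]  +wl: 1
  step 4. node 3  ⊔preds=[-3,-1]  new=[-3,1]  old=⊥  +wl: 0
  step 5. node 4  ⊔preds=[-1,1]  new=[-2,2]  old=⊥  +wl: 3
  step 6. node 5  ⊔preds=[-3,1]  new=[-3,0]  old=⊥  +wl: 4
  step 7. node 6  ⊔preds=⊥  new=[-1,1]  stable
  step 8. node 7  ⊔preds=⊥  new=[-3,-2]  stable
  step 9. node 1  ⊔preds=[-3,1]  new=[-3,-1]  stable
  step 10. node 0  ⊔preds=[-3,1]  new=[-3,1]  old=⊥  +wl: 5
  step 11. node 3  ⊔preds=[-3,2]  new=[-3,3]  old=[-3,1]  +wl: 0
  step 12. node 4  ⊔preds=[-3,1]  new=[-3,2]  old=[-2,2]  +wl: 3
  step 13. node 5  ⊔preds=[-3,3]  new=[-3,2]  old=[-3,0]  +wl: 1,4
  step 14. node 0  ⊔preds=[-3,3]  new=[-3,3]  old=[-3,1]  +wl: 5
  step 15. node 3  ⊔preds=[-3,2]  new=[-3,3]  stable
  step 16. node 1  ⊔preds=[-3,2]  new=[-3,0]  old=[-3,-1]  +wl: 3
  step 17. node 4  ⊔preds=[-3,2]  new=[-3,3]  old=[-3,2]  +wl: 
  step 18. node 5  ⊔preds=[-3,3]  new=[-3,2]  stable
  step 19. node 3  ⊔preds=[-3,3]  new=[-3,3]  stable

Least fixpoint reached:
  node 0: [-3,3]
  node 1: [-3,0]
  node 2: [-1,1]
  node 3: [-3,3]
  node 4: [-3,3]
  node 5: [-3,2]
  node 6: [-1,1]
  node 7: [-3,-2]

no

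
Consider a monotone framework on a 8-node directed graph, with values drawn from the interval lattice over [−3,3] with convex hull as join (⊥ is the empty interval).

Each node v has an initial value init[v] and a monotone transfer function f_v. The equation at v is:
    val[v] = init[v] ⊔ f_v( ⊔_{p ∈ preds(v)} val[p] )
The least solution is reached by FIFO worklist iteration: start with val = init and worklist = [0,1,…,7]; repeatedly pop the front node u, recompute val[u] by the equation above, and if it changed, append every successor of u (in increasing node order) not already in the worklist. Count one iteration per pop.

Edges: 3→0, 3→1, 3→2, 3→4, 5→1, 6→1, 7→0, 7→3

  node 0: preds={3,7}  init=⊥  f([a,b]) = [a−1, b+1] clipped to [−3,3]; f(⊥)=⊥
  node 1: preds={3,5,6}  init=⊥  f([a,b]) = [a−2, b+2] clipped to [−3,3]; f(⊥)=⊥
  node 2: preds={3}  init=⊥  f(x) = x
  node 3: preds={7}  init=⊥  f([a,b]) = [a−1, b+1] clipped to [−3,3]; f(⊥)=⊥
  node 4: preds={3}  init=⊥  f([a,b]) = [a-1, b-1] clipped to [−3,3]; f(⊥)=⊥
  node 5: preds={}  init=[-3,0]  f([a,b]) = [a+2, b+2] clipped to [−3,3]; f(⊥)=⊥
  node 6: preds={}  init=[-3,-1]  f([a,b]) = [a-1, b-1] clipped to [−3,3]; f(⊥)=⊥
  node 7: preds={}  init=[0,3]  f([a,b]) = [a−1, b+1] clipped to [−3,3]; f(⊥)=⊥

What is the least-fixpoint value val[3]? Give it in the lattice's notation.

Trace (11 dequeues):
  [1] u=0 | in [0,3] | out [-1,3] | prev ⊥ | push {}
  [2] u=1 | in [-3,0] | out [-3,2] | prev ⊥ | push {}
  [3] u=2 | in ⊥ | out ⊥ | ==
  [4] u=3 | in [0,3] | out [-1,3] | prev ⊥ | push {0,1,2}
  [5] u=4 | in [-1,3] | out [-2,2] | prev ⊥ | push {}
  [6] u=5 | in ⊥ | out [-3,0] | ==
  [7] u=6 | in ⊥ | out [-3,-1] | ==
  [8] u=7 | in ⊥ | out [0,3] | ==
  [9] u=0 | in [-1,3] | out [-2,3] | prev [-1,3] | push {}
  [10] u=1 | in [-3,3] | out [-3,3] | prev [-3,2] | push {}
  [11] u=2 | in [-1,3] | out [-1,3] | prev ⊥ | push {}

Converged values:
  [0] [-2,3]
  [1] [-3,3]
  [2] [-1,3]
  [3] [-1,3]
  [4] [-2,2]
  [5] [-3,0]
  [6] [-3,-1]
  [7] [0,3]

[-1,3]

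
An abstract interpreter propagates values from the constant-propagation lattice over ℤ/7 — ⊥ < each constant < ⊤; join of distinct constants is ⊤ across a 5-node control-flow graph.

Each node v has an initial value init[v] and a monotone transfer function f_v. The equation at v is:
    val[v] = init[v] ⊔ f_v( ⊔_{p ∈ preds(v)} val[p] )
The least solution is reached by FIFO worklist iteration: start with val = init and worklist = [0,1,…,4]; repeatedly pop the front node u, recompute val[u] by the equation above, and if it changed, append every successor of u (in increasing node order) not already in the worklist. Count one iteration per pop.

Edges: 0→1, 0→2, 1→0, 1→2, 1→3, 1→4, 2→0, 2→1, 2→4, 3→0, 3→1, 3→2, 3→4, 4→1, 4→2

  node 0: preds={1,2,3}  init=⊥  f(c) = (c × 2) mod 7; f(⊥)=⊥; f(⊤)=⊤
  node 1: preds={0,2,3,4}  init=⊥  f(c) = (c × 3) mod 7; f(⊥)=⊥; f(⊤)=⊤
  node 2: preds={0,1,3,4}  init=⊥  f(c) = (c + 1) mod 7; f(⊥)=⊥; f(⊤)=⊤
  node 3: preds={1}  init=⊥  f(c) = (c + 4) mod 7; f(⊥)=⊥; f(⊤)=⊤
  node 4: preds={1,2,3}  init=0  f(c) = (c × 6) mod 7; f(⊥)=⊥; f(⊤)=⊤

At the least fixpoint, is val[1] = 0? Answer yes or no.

Trace (14 dequeues):
  [1] u=0 | in ⊥ | out ⊥ | ==
  [2] u=1 | in 0 | out 0 | prev ⊥ | push {0}
  [3] u=2 | in 0 | out 1 | prev ⊥ | push {1}
  [4] u=3 | in 0 | out 4 | prev ⊥ | push {2}
  [5] u=4 | in ⊤ | out ⊤ | prev 0 | push {}
  [6] u=0 | in ⊤ | out ⊤ | prev ⊥ | push {}
  [7] u=1 | in ⊤ | out ⊤ | prev 0 | push {0,3,4}
  [8] u=2 | in ⊤ | out ⊤ | prev 1 | push {1}
  [9] u=0 | in ⊤ | out ⊤ | ==
  [10] u=3 | in ⊤ | out ⊤ | prev 4 | push {0,2}
  [11] u=4 | in ⊤ | out ⊤ | ==
  [12] u=1 | in ⊤ | out ⊤ | ==
  [13] u=0 | in ⊤ | out ⊤ | ==
  [14] u=2 | in ⊤ | out ⊤ | ==

Converged values:
  [0] ⊤
  [1] ⊤
  [2] ⊤
  [3] ⊤
  [4] ⊤

no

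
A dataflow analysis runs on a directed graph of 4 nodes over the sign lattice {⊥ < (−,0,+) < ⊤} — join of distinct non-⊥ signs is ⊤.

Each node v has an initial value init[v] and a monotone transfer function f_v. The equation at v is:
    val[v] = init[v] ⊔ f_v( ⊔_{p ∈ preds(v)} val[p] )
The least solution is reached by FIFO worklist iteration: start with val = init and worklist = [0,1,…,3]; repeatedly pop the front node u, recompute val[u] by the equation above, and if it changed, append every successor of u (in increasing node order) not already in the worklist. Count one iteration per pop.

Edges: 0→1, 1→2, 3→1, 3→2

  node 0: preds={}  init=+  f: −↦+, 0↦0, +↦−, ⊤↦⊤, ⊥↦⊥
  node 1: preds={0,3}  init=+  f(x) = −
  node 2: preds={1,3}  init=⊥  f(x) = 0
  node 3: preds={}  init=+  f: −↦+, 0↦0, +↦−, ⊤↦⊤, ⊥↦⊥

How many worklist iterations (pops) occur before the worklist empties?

4

Worklist (4 pops):
  #1 pop 0: in=⊥ → + (no change)
  #2 pop 1: in=+ → ⊤ (was +); enqueue []
  #3 pop 2: in=⊤ → 0 (was ⊥); enqueue []
  #4 pop 3: in=⊥ → + (no change)

Fixpoint:
  val[0] = +
  val[1] = ⊤
  val[2] = 0
  val[3] = +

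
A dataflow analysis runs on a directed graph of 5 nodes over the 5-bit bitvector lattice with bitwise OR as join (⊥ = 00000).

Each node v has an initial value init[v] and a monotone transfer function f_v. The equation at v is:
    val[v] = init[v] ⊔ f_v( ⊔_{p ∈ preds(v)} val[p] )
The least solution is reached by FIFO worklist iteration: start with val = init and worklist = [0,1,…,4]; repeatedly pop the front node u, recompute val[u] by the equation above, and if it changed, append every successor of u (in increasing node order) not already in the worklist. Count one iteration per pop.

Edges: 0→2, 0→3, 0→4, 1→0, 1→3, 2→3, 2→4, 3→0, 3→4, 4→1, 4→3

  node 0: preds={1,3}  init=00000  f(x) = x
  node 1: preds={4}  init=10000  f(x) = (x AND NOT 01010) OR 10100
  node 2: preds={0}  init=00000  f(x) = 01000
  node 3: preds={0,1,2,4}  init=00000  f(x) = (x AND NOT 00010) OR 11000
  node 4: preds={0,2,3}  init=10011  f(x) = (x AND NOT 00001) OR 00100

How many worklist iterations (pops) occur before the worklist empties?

Worklist (10 pops):
  #1 pop 0: in=10000 → 10000 (was 00000); enqueue []
  #2 pop 1: in=10011 → 10101 (was 10000); enqueue [0]
  #3 pop 2: in=10000 → 01000 (was 00000); enqueue []
  #4 pop 3: in=11111 → 11101 (was 00000); enqueue []
  #5 pop 4: in=11101 → 11111 (was 10011); enqueue [1,3]
  #6 pop 0: in=11101 → 11101 (was 10000); enqueue [2,4]
  #7 pop 1: in=11111 → 10101 (no change)
  #8 pop 3: in=11111 → 11101 (no change)
  #9 pop 2: in=11101 → 01000 (no change)
  #10 pop 4: in=11101 → 11111 (no change)

Fixpoint:
  val[0] = 11101
  val[1] = 10101
  val[2] = 01000
  val[3] = 11101
  val[4] = 11111

10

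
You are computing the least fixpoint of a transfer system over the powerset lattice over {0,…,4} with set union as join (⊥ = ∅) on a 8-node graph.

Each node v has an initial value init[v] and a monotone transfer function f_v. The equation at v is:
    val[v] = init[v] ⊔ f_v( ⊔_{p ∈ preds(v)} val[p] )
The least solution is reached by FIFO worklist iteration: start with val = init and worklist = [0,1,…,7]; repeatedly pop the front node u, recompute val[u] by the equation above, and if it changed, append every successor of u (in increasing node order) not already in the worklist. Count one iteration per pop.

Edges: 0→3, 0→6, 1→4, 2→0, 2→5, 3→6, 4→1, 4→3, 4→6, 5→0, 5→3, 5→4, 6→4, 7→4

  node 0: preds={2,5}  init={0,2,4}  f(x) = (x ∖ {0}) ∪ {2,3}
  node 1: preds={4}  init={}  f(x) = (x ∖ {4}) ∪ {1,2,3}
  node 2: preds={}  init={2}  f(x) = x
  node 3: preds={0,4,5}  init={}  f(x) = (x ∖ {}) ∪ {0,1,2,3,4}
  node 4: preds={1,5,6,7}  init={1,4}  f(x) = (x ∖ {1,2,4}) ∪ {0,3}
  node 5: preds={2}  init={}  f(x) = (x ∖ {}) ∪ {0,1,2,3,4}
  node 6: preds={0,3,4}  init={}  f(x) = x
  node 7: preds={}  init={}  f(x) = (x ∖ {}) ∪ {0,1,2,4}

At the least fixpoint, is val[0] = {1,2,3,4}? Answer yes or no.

no

Iteration log — 14 steps:
  step 1. node 0  ⊔preds={2}  new={0,2,3,4}  old={0,2,4}  +wl: 
  step 2. node 1  ⊔preds={1,4}  new={1,2,3}  old={}  +wl: 
  step 3. node 2  ⊔preds={}  new={2}  stable
  step 4. node 3  ⊔preds={0,1,2,3,4}  new={0,1,2,3,4}  old={}  +wl: 
  step 5. node 4  ⊔preds={1,2,3}  new={0,1,3,4}  old={1,4}  +wl: 1,3
  step 6. node 5  ⊔preds={2}  new={0,1,2,3,4}  old={}  +wl: 0,4
  step 7. node 6  ⊔preds={0,1,2,3,4}  new={0,1,2,3,4}  old={}  +wl: 
  step 8. node 7  ⊔preds={}  new={0,1,2,4}  old={}  +wl: 
  step 9. node 1  ⊔preds={0,1,3,4}  new={0,1,2,3}  old={1,2,3}  +wl: 
  step 10. node 3  ⊔preds={0,1,2,3,4}  new={0,1,2,3,4}  stable
  step 11. node 0  ⊔preds={0,1,2,3,4}  new={0,1,2,3,4}  old={0,2,3,4}  +wl: 3,6
  step 12. node 4  ⊔preds={0,1,2,3,4}  new={0,1,3,4}  stable
  step 13. node 3  ⊔preds={0,1,2,3,4}  new={0,1,2,3,4}  stable
  step 14. node 6  ⊔preds={0,1,2,3,4}  new={0,1,2,3,4}  stable

Least fixpoint reached:
  node 0: {0,1,2,3,4}
  node 1: {0,1,2,3}
  node 2: {2}
  node 3: {0,1,2,3,4}
  node 4: {0,1,3,4}
  node 5: {0,1,2,3,4}
  node 6: {0,1,2,3,4}
  node 7: {0,1,2,4}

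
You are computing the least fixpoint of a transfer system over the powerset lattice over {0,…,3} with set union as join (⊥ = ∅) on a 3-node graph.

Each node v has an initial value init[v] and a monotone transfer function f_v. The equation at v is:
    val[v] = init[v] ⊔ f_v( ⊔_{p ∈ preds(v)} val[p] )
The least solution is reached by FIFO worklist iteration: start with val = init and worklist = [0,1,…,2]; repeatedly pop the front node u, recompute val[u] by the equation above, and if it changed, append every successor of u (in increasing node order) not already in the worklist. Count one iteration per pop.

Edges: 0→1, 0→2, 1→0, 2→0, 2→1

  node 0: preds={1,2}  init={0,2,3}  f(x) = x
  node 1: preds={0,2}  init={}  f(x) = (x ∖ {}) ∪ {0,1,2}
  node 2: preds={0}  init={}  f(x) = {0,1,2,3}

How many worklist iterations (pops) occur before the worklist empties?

Iteration log — 6 steps:
  step 1. node 0  ⊔preds={}  new={0,2,3}  stable
  step 2. node 1  ⊔preds={0,2,3}  new={0,1,2,3}  old={}  +wl: 0
  step 3. node 2  ⊔preds={0,2,3}  new={0,1,2,3}  old={}  +wl: 1
  step 4. node 0  ⊔preds={0,1,2,3}  new={0,1,2,3}  old={0,2,3}  +wl: 2
  step 5. node 1  ⊔preds={0,1,2,3}  new={0,1,2,3}  stable
  step 6. node 2  ⊔preds={0,1,2,3}  new={0,1,2,3}  stable

Least fixpoint reached:
  node 0: {0,1,2,3}
  node 1: {0,1,2,3}
  node 2: {0,1,2,3}

6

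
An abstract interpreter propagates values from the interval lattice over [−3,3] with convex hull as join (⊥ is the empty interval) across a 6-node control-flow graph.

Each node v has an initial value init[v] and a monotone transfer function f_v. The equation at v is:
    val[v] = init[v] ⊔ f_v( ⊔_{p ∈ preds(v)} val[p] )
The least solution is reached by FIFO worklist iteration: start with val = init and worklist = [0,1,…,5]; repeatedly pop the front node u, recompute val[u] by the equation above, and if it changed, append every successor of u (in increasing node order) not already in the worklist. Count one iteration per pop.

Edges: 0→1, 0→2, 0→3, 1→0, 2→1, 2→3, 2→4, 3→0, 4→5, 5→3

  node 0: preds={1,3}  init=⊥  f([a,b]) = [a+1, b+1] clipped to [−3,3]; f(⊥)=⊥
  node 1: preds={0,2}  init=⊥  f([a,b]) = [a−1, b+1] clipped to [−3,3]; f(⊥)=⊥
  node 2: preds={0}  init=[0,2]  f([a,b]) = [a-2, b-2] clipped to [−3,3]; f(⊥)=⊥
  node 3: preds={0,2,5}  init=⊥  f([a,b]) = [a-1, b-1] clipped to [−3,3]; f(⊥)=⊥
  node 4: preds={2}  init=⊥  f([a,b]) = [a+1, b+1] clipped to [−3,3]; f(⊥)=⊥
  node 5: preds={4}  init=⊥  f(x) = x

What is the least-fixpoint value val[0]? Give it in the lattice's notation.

Trace (23 dequeues):
  [1] u=0 | in ⊥ | out ⊥ | ==
  [2] u=1 | in [0,2] | out [-1,3] | prev ⊥ | push {0}
  [3] u=2 | in ⊥ | out [0,2] | ==
  [4] u=3 | in [0,2] | out [-1,1] | prev ⊥ | push {}
  [5] u=4 | in [0,2] | out [1,3] | prev ⊥ | push {}
  [6] u=5 | in [1,3] | out [1,3] | prev ⊥ | push {3}
  [7] u=0 | in [-1,3] | out [0,3] | prev ⊥ | push {1,2}
  [8] u=3 | in [0,3] | out [-1,2] | prev [-1,1] | push {0}
  [9] u=1 | in [0,3] | out [-1,3] | ==
  [10] u=2 | in [0,3] | out [-2,2] | prev [0,2] | push {1,3,4}
  [11] u=0 | in [-1,3] | out [0,3] | ==
  [12] u=1 | in [-2,3] | out [-3,3] | prev [-1,3] | push {0}
  [13] u=3 | in [-2,3] | out [-3,2] | prev [-1,2] | push {}
  [14] u=4 | in [-2,2] | out [-1,3] | prev [1,3] | push {5}
  [15] u=0 | in [-3,3] | out [-2,3] | prev [0,3] | push {1,2,3}
  [16] u=5 | in [-1,3] | out [-1,3] | prev [1,3] | push {}
  [17] u=1 | in [-2,3] | out [-3,3] | ==
  [18] u=2 | in [-2,3] | out [-3,2] | prev [-2,2] | push {1,4}
  [19] u=3 | in [-3,3] | out [-3,2] | ==
  [20] u=1 | in [-3,3] | out [-3,3] | ==
  [21] u=4 | in [-3,2] | out [-2,3] | prev [-1,3] | push {5}
  [22] u=5 | in [-2,3] | out [-2,3] | prev [-1,3] | push {3}
  [23] u=3 | in [-3,3] | out [-3,2] | ==

Converged values:
  [0] [-2,3]
  [1] [-3,3]
  [2] [-3,2]
  [3] [-3,2]
  [4] [-2,3]
  [5] [-2,3]

[-2,3]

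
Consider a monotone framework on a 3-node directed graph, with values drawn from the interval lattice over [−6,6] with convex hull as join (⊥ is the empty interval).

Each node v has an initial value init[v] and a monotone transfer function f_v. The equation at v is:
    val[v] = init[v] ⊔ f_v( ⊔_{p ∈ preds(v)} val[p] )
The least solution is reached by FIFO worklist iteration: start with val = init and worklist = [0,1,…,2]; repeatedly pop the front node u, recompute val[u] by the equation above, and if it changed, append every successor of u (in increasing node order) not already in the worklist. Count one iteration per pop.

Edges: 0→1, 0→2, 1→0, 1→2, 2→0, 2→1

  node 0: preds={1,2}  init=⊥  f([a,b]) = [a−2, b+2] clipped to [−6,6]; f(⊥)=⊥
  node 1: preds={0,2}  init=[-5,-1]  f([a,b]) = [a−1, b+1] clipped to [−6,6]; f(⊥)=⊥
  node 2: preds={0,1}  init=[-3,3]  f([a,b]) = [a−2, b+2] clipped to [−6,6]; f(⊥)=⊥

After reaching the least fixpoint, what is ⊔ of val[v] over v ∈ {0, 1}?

[-6,6]

Iteration log — 6 steps:
  step 1. node 0  ⊔preds=[-5,3]  new=[-6,5]  old=⊥  +wl: 
  step 2. node 1  ⊔preds=[-6,5]  new=[-6,6]  old=[-5,-1]  +wl: 0
  step 3. node 2  ⊔preds=[-6,6]  new=[-6,6]  old=[-3,3]  +wl: 1
  step 4. node 0  ⊔preds=[-6,6]  new=[-6,6]  old=[-6,5]  +wl: 2
  step 5. node 1  ⊔preds=[-6,6]  new=[-6,6]  stable
  step 6. node 2  ⊔preds=[-6,6]  new=[-6,6]  stable

Least fixpoint reached:
  node 0: [-6,6]
  node 1: [-6,6]
  node 2: [-6,6]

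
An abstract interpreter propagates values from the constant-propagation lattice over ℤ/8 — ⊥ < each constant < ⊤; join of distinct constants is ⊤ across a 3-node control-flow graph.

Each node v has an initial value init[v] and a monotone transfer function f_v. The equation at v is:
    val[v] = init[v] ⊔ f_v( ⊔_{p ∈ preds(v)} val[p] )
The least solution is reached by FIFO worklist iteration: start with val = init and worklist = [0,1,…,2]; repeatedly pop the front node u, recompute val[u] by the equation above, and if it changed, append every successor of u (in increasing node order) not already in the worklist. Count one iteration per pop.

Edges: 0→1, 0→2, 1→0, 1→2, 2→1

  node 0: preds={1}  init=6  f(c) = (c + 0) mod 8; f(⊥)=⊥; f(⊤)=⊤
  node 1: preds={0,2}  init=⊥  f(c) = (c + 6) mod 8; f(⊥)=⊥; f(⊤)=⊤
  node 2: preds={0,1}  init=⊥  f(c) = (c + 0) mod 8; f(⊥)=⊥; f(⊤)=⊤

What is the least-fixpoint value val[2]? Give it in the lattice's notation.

⊤

Worklist (7 pops):
  #1 pop 0: in=⊥ → 6 (no change)
  #2 pop 1: in=6 → 4 (was ⊥); enqueue [0]
  #3 pop 2: in=⊤ → ⊤ (was ⊥); enqueue [1]
  #4 pop 0: in=4 → ⊤ (was 6); enqueue [2]
  #5 pop 1: in=⊤ → ⊤ (was 4); enqueue [0]
  #6 pop 2: in=⊤ → ⊤ (no change)
  #7 pop 0: in=⊤ → ⊤ (no change)

Fixpoint:
  val[0] = ⊤
  val[1] = ⊤
  val[2] = ⊤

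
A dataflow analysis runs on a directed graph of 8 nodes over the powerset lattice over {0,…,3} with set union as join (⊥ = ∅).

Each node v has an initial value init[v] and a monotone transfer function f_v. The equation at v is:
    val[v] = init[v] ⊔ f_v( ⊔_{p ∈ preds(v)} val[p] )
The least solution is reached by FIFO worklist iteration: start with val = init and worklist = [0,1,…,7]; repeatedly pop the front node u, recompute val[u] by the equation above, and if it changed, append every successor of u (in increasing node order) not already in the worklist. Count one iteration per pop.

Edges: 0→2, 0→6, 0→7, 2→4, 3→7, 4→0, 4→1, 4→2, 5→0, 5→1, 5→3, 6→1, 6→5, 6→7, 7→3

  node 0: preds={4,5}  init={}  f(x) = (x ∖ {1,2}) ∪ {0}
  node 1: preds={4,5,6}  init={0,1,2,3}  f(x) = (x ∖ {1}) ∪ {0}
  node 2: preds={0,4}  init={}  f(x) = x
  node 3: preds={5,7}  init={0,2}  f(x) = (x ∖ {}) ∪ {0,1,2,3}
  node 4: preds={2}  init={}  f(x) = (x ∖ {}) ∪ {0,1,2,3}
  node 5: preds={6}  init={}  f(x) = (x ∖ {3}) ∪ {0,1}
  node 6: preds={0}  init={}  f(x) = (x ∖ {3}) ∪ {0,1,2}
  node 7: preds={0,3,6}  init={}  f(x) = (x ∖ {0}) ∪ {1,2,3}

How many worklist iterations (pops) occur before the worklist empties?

19

Iteration log — 19 steps:
  step 1. node 0  ⊔preds={}  new={0}  old={}  +wl: 
  step 2. node 1  ⊔preds={}  new={0,1,2,3}  stable
  step 3. node 2  ⊔preds={0}  new={0}  old={}  +wl: 
  step 4. node 3  ⊔preds={}  new={0,1,2,3}  old={0,2}  +wl: 
  step 5. node 4  ⊔preds={0}  new={0,1,2,3}  old={}  +wl: 0,1,2
  step 6. node 5  ⊔preds={}  new={0,1}  old={}  +wl: 3
  step 7. node 6  ⊔preds={0}  new={0,1,2}  old={}  +wl: 5
  step 8. node 7  ⊔preds={0,1,2,3}  new={1,2,3}  old={}  +wl: 
  step 9. node 0  ⊔preds={0,1,2,3}  new={0,3}  old={0}  +wl: 6,7
  step 10. node 1  ⊔preds={0,1,2,3}  new={0,1,2,3}  stable
  step 11. node 2  ⊔preds={0,1,2,3}  new={0,1,2,3}  old={0}  +wl: 4
  step 12. node 3  ⊔preds={0,1,2,3}  new={0,1,2,3}  stable
  step 13. node 5  ⊔preds={0,1,2}  new={0,1,2}  old={0,1}  +wl: 0,1,3
  step 14. node 6  ⊔preds={0,3}  new={0,1,2}  stable
  step 15. node 7  ⊔preds={0,1,2,3}  new={1,2,3}  stable
  step 16. node 4  ⊔preds={0,1,2,3}  new={0,1,2,3}  stable
  step 17. node 0  ⊔preds={0,1,2,3}  new={0,3}  stable
  step 18. node 1  ⊔preds={0,1,2,3}  new={0,1,2,3}  stable
  step 19. node 3  ⊔preds={0,1,2,3}  new={0,1,2,3}  stable

Least fixpoint reached:
  node 0: {0,3}
  node 1: {0,1,2,3}
  node 2: {0,1,2,3}
  node 3: {0,1,2,3}
  node 4: {0,1,2,3}
  node 5: {0,1,2}
  node 6: {0,1,2}
  node 7: {1,2,3}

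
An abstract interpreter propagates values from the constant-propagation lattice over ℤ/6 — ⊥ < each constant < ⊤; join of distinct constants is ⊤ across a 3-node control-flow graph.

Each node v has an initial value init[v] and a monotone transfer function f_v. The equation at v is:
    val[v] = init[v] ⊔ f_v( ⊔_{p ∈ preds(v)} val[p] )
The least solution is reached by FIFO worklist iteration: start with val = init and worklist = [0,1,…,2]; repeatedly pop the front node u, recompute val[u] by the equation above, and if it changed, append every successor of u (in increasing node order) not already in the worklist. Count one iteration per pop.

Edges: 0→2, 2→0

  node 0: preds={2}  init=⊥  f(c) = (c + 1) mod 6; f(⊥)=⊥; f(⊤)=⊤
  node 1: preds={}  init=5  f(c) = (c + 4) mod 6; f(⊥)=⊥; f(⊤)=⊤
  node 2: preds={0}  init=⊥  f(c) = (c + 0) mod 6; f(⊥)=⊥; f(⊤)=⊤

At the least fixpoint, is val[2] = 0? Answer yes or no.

Worklist (3 pops):
  #1 pop 0: in=⊥ → ⊥ (no change)
  #2 pop 1: in=⊥ → 5 (no change)
  #3 pop 2: in=⊥ → ⊥ (no change)

Fixpoint:
  val[0] = ⊥
  val[1] = 5
  val[2] = ⊥

no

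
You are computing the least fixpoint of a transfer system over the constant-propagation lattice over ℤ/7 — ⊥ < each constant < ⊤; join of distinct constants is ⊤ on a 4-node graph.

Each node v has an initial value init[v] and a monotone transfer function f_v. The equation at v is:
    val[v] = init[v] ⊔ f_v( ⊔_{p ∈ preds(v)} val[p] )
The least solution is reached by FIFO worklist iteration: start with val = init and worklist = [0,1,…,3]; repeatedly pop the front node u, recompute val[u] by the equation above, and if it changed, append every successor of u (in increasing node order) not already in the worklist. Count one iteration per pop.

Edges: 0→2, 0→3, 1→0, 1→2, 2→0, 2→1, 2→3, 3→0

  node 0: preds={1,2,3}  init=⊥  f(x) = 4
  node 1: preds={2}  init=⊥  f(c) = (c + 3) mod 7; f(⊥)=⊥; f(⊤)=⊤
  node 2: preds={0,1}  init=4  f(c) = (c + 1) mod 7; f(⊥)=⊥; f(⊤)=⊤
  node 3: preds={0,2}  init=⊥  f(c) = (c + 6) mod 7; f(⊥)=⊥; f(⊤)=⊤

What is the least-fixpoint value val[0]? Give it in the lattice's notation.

4

Iteration log — 8 steps:
  step 1. node 0  ⊔preds=4  new=4  old=⊥  +wl: 
  step 2. node 1  ⊔preds=4  new=0  old=⊥  +wl: 0
  step 3. node 2  ⊔preds=⊤  new=⊤  old=4  +wl: 1
  step 4. node 3  ⊔preds=⊤  new=⊤  old=⊥  +wl: 
  step 5. node 0  ⊔preds=⊤  new=4  stable
  step 6. node 1  ⊔preds=⊤  new=⊤  old=0  +wl: 0,2
  step 7. node 0  ⊔preds=⊤  new=4  stable
  step 8. node 2  ⊔preds=⊤  new=⊤  stable

Least fixpoint reached:
  node 0: 4
  node 1: ⊤
  node 2: ⊤
  node 3: ⊤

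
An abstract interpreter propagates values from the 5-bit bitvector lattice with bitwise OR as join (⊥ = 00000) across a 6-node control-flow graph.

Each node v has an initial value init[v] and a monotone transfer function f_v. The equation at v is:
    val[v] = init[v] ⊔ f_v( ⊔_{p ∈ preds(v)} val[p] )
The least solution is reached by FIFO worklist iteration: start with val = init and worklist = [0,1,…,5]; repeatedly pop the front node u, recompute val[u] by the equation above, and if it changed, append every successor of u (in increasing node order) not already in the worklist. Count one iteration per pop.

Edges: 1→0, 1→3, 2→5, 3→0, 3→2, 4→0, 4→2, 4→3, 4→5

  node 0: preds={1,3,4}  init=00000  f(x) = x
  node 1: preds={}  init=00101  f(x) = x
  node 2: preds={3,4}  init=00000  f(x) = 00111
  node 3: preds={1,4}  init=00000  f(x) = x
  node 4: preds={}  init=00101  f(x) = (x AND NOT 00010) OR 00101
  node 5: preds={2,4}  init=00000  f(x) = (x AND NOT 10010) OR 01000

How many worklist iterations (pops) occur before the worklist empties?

8

Trace (8 dequeues):
  [1] u=0 | in 00101 | out 00101 | prev 00000 | push {}
  [2] u=1 | in 00000 | out 00101 | ==
  [3] u=2 | in 00101 | out 00111 | prev 00000 | push {}
  [4] u=3 | in 00101 | out 00101 | prev 00000 | push {0,2}
  [5] u=4 | in 00000 | out 00101 | ==
  [6] u=5 | in 00111 | out 01101 | prev 00000 | push {}
  [7] u=0 | in 00101 | out 00101 | ==
  [8] u=2 | in 00101 | out 00111 | ==

Converged values:
  [0] 00101
  [1] 00101
  [2] 00111
  [3] 00101
  [4] 00101
  [5] 01101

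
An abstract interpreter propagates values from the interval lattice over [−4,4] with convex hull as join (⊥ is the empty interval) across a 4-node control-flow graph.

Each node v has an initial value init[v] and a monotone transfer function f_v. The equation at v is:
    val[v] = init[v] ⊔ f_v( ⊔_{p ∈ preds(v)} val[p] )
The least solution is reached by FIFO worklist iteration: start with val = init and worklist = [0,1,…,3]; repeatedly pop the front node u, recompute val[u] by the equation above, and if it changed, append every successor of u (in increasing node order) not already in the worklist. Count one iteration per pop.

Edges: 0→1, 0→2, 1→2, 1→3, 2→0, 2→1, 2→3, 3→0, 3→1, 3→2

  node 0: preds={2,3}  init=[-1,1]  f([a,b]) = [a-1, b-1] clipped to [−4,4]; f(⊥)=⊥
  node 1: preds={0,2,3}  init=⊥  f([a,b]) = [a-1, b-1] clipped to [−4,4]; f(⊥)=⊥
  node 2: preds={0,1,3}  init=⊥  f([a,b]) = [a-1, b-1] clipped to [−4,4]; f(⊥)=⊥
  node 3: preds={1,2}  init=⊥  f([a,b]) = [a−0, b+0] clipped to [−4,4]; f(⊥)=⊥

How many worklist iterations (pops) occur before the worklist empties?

11

Trace (11 dequeues):
  [1] u=0 | in ⊥ | out [-1,1] | ==
  [2] u=1 | in [-1,1] | out [-2,0] | prev ⊥ | push {}
  [3] u=2 | in [-2,1] | out [-3,0] | prev ⊥ | push {0,1}
  [4] u=3 | in [-3,0] | out [-3,0] | prev ⊥ | push {2}
  [5] u=0 | in [-3,0] | out [-4,1] | prev [-1,1] | push {}
  [6] u=1 | in [-4,1] | out [-4,0] | prev [-2,0] | push {3}
  [7] u=2 | in [-4,1] | out [-4,0] | prev [-3,0] | push {0,1}
  [8] u=3 | in [-4,0] | out [-4,0] | prev [-3,0] | push {2}
  [9] u=0 | in [-4,0] | out [-4,1] | ==
  [10] u=1 | in [-4,1] | out [-4,0] | ==
  [11] u=2 | in [-4,1] | out [-4,0] | ==

Converged values:
  [0] [-4,1]
  [1] [-4,0]
  [2] [-4,0]
  [3] [-4,0]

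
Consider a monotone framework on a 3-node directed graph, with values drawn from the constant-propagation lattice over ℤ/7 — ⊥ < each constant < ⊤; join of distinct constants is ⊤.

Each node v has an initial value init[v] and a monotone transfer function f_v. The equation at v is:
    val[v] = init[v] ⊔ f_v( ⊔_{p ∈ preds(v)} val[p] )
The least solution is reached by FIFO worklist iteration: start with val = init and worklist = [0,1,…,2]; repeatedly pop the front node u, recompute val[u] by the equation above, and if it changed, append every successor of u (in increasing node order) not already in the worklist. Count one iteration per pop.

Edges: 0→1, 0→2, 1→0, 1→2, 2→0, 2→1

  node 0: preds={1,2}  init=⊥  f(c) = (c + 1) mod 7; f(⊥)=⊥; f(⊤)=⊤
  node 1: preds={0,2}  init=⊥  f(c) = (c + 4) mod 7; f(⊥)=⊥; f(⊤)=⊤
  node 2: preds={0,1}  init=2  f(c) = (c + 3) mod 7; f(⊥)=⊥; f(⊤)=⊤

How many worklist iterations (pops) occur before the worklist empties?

6

Trace (6 dequeues):
  [1] u=0 | in 2 | out 3 | prev ⊥ | push {}
  [2] u=1 | in ⊤ | out ⊤ | prev ⊥ | push {0}
  [3] u=2 | in ⊤ | out ⊤ | prev 2 | push {1}
  [4] u=0 | in ⊤ | out ⊤ | prev 3 | push {2}
  [5] u=1 | in ⊤ | out ⊤ | ==
  [6] u=2 | in ⊤ | out ⊤ | ==

Converged values:
  [0] ⊤
  [1] ⊤
  [2] ⊤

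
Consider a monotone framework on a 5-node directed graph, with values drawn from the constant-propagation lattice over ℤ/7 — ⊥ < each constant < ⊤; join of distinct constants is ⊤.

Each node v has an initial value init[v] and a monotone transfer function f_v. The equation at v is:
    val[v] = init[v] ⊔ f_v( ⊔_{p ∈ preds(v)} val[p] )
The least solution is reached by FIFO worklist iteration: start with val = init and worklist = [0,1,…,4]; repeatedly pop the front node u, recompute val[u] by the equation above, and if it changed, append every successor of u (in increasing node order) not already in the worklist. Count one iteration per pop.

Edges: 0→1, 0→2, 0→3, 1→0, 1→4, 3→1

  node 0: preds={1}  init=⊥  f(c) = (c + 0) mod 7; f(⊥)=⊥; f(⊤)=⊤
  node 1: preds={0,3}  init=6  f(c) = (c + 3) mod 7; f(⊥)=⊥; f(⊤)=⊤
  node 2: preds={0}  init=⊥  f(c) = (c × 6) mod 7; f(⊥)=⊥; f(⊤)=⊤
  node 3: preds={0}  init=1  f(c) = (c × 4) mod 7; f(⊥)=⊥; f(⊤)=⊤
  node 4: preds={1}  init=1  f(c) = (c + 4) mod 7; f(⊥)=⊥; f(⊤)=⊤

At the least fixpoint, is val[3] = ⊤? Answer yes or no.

Worklist (9 pops):
  #1 pop 0: in=6 → 6 (was ⊥); enqueue []
  #2 pop 1: in=⊤ → ⊤ (was 6); enqueue [0]
  #3 pop 2: in=6 → 1 (was ⊥); enqueue []
  #4 pop 3: in=6 → ⊤ (was 1); enqueue [1]
  #5 pop 4: in=⊤ → ⊤ (was 1); enqueue []
  #6 pop 0: in=⊤ → ⊤ (was 6); enqueue [2,3]
  #7 pop 1: in=⊤ → ⊤ (no change)
  #8 pop 2: in=⊤ → ⊤ (was 1); enqueue []
  #9 pop 3: in=⊤ → ⊤ (no change)

Fixpoint:
  val[0] = ⊤
  val[1] = ⊤
  val[2] = ⊤
  val[3] = ⊤
  val[4] = ⊤

yes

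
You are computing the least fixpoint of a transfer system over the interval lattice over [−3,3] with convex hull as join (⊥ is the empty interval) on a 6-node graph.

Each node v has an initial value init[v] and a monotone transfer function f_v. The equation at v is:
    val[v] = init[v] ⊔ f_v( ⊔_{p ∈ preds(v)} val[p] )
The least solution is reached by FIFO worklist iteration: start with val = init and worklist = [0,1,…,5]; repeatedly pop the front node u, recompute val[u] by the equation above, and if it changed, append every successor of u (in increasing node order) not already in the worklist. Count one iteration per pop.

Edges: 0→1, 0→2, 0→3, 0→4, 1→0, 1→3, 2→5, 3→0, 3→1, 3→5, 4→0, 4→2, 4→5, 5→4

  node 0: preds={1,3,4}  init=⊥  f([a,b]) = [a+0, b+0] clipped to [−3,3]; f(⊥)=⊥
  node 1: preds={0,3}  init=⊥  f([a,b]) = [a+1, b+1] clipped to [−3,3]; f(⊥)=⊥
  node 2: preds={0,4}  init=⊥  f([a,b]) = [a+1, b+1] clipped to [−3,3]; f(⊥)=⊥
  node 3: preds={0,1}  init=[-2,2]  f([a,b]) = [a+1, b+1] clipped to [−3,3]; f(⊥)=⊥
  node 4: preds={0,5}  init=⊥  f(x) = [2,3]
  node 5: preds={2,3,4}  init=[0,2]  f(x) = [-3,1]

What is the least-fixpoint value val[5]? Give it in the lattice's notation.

Trace (11 dequeues):
  [1] u=0 | in [-2,2] | out [-2,2] | prev ⊥ | push {}
  [2] u=1 | in [-2,2] | out [-1,3] | prev ⊥ | push {0}
  [3] u=2 | in [-2,2] | out [-1,3] | prev ⊥ | push {}
  [4] u=3 | in [-2,3] | out [-2,3] | prev [-2,2] | push {1}
  [5] u=4 | in [-2,2] | out [2,3] | prev ⊥ | push {2}
  [6] u=5 | in [-2,3] | out [-3,2] | prev [0,2] | push {4}
  [7] u=0 | in [-2,3] | out [-2,3] | prev [-2,2] | push {3}
  [8] u=1 | in [-2,3] | out [-1,3] | ==
  [9] u=2 | in [-2,3] | out [-1,3] | ==
  [10] u=4 | in [-3,3] | out [2,3] | ==
  [11] u=3 | in [-2,3] | out [-2,3] | ==

Converged values:
  [0] [-2,3]
  [1] [-1,3]
  [2] [-1,3]
  [3] [-2,3]
  [4] [2,3]
  [5] [-3,2]

[-3,2]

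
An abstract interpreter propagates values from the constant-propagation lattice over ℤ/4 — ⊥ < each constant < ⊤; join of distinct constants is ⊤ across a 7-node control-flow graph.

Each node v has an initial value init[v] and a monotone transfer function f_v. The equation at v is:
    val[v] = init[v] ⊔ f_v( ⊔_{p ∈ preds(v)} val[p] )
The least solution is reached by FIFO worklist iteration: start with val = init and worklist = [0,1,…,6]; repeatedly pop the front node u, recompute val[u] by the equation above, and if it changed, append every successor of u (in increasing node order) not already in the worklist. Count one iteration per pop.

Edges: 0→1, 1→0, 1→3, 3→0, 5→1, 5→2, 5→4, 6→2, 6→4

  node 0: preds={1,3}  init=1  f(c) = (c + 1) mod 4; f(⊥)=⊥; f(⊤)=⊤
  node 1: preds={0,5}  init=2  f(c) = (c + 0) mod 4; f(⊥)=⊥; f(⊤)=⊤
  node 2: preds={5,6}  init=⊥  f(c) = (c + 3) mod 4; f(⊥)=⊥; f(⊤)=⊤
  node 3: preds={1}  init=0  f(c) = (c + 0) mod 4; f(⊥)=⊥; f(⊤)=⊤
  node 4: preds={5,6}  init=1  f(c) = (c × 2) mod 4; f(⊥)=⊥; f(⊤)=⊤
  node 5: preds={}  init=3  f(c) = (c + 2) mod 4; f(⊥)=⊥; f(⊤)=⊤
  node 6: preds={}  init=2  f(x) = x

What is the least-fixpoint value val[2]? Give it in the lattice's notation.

⊤

Iteration log — 8 steps:
  step 1. node 0  ⊔preds=⊤  new=⊤  old=1  +wl: 
  step 2. node 1  ⊔preds=⊤  new=⊤  old=2  +wl: 0
  step 3. node 2  ⊔preds=⊤  new=⊤  old=⊥  +wl: 
  step 4. node 3  ⊔preds=⊤  new=⊤  old=0  +wl: 
  step 5. node 4  ⊔preds=⊤  new=⊤  old=1  +wl: 
  step 6. node 5  ⊔preds=⊥  new=3  stable
  step 7. node 6  ⊔preds=⊥  new=2  stable
  step 8. node 0  ⊔preds=⊤  new=⊤  stable

Least fixpoint reached:
  node 0: ⊤
  node 1: ⊤
  node 2: ⊤
  node 3: ⊤
  node 4: ⊤
  node 5: 3
  node 6: 2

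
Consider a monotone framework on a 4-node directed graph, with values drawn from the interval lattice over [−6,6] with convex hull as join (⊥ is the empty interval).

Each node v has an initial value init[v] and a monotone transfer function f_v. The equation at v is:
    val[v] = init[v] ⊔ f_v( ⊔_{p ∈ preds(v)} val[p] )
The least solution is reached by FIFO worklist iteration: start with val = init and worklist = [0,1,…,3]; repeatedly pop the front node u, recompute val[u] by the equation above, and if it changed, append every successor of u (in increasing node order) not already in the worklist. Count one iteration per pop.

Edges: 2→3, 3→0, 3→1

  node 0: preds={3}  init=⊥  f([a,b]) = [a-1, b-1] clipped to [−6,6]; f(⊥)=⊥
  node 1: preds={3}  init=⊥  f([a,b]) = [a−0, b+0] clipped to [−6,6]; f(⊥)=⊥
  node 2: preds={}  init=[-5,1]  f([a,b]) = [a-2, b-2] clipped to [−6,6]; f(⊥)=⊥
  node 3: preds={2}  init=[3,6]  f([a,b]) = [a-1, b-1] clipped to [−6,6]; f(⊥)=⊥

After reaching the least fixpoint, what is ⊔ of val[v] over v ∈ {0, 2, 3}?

[-6,6]

Iteration log — 6 steps:
  step 1. node 0  ⊔preds=[3,6]  new=[2,5]  old=⊥  +wl: 
  step 2. node 1  ⊔preds=[3,6]  new=[3,6]  old=⊥  +wl: 
  step 3. node 2  ⊔preds=⊥  new=[-5,1]  stable
  step 4. node 3  ⊔preds=[-5,1]  new=[-6,6]  old=[3,6]  +wl: 0,1
  step 5. node 0  ⊔preds=[-6,6]  new=[-6,5]  old=[2,5]  +wl: 
  step 6. node 1  ⊔preds=[-6,6]  new=[-6,6]  old=[3,6]  +wl: 

Least fixpoint reached:
  node 0: [-6,5]
  node 1: [-6,6]
  node 2: [-5,1]
  node 3: [-6,6]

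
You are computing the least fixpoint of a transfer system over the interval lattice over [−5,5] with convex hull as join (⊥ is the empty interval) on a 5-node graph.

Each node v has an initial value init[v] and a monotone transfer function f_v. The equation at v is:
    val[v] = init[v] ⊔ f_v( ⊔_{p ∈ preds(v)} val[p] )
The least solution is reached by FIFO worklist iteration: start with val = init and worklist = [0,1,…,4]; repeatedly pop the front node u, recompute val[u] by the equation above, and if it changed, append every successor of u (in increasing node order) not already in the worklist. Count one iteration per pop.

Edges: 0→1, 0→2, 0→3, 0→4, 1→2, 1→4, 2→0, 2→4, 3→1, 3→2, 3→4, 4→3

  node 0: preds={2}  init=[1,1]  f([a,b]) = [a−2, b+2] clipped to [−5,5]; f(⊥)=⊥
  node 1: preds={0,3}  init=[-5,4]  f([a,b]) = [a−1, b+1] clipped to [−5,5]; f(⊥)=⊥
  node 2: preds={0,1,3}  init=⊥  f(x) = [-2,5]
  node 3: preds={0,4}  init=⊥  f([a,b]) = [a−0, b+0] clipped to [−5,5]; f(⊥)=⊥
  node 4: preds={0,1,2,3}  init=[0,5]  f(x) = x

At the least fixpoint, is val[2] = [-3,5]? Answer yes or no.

Iteration log — 12 steps:
  step 1. node 0  ⊔preds=⊥  new=[1,1]  stable
  step 2. node 1  ⊔preds=[1,1]  new=[-5,4]  stable
  step 3. node 2  ⊔preds=[-5,4]  new=[-2,5]  old=⊥  +wl: 0
  step 4. node 3  ⊔preds=[0,5]  new=[0,5]  old=⊥  +wl: 1,2
  step 5. node 4  ⊔preds=[-5,5]  new=[-5,5]  old=[0,5]  +wl: 3
  step 6. node 0  ⊔preds=[-2,5]  new=[-4,5]  old=[1,1]  +wl: 4
  step 7. node 1  ⊔preds=[-4,5]  new=[-5,5]  old=[-5,4]  +wl: 
  step 8. node 2  ⊔preds=[-5,5]  new=[-2,5]  stable
  step 9. node 3  ⊔preds=[-5,5]  new=[-5,5]  old=[0,5]  +wl: 1,2
  step 10. node 4  ⊔preds=[-5,5]  new=[-5,5]  stable
  step 11. node 1  ⊔preds=[-5,5]  new=[-5,5]  stable
  step 12. node 2  ⊔preds=[-5,5]  new=[-2,5]  stable

Least fixpoint reached:
  node 0: [-4,5]
  node 1: [-5,5]
  node 2: [-2,5]
  node 3: [-5,5]
  node 4: [-5,5]

no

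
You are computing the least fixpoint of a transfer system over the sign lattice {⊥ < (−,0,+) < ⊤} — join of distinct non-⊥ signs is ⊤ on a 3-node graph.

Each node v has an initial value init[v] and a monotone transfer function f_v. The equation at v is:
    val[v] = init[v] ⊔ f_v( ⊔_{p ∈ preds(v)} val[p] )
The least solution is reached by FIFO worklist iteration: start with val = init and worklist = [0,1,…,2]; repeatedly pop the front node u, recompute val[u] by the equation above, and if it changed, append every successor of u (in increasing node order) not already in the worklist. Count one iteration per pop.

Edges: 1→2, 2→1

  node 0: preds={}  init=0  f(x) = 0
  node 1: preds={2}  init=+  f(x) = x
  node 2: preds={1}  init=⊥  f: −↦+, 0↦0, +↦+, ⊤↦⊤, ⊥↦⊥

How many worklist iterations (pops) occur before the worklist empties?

Iteration log — 4 steps:
  step 1. node 0  ⊔preds=⊥  new=0  stable
  step 2. node 1  ⊔preds=⊥  new=+  stable
  step 3. node 2  ⊔preds=+  new=+  old=⊥  +wl: 1
  step 4. node 1  ⊔preds=+  new=+  stable

Least fixpoint reached:
  node 0: 0
  node 1: +
  node 2: +

4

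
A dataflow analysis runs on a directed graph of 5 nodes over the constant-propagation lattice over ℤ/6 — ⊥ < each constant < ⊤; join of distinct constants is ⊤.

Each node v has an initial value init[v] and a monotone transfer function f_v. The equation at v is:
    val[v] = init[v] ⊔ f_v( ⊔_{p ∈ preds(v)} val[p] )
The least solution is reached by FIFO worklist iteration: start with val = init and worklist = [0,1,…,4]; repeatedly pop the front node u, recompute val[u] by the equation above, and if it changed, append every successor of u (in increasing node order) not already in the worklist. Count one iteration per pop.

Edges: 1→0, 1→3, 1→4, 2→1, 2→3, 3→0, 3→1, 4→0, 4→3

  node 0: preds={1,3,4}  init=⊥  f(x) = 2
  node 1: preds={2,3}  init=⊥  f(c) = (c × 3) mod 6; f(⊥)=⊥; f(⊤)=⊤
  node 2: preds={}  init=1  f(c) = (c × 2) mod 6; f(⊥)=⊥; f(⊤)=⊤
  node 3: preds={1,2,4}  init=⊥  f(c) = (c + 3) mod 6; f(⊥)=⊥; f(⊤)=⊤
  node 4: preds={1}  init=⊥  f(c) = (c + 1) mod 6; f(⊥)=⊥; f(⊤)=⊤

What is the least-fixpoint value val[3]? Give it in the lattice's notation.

Worklist (12 pops):
  #1 pop 0: in=⊥ → 2 (was ⊥); enqueue []
  #2 pop 1: in=1 → 3 (was ⊥); enqueue [0]
  #3 pop 2: in=⊥ → 1 (no change)
  #4 pop 3: in=⊤ → ⊤ (was ⊥); enqueue [1]
  #5 pop 4: in=3 → 4 (was ⊥); enqueue [3]
  #6 pop 0: in=⊤ → 2 (no change)
  #7 pop 1: in=⊤ → ⊤ (was 3); enqueue [0,4]
  #8 pop 3: in=⊤ → ⊤ (no change)
  #9 pop 0: in=⊤ → 2 (no change)
  #10 pop 4: in=⊤ → ⊤ (was 4); enqueue [0,3]
  #11 pop 0: in=⊤ → 2 (no change)
  #12 pop 3: in=⊤ → ⊤ (no change)

Fixpoint:
  val[0] = 2
  val[1] = ⊤
  val[2] = 1
  val[3] = ⊤
  val[4] = ⊤

⊤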